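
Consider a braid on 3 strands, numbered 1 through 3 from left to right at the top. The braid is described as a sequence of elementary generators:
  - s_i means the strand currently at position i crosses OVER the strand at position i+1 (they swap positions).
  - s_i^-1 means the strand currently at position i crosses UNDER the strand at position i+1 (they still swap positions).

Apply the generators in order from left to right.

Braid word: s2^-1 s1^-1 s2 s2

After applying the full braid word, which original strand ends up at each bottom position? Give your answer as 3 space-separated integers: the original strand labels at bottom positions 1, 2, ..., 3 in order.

Answer: 3 1 2

Derivation:
Gen 1 (s2^-1): strand 2 crosses under strand 3. Perm now: [1 3 2]
Gen 2 (s1^-1): strand 1 crosses under strand 3. Perm now: [3 1 2]
Gen 3 (s2): strand 1 crosses over strand 2. Perm now: [3 2 1]
Gen 4 (s2): strand 2 crosses over strand 1. Perm now: [3 1 2]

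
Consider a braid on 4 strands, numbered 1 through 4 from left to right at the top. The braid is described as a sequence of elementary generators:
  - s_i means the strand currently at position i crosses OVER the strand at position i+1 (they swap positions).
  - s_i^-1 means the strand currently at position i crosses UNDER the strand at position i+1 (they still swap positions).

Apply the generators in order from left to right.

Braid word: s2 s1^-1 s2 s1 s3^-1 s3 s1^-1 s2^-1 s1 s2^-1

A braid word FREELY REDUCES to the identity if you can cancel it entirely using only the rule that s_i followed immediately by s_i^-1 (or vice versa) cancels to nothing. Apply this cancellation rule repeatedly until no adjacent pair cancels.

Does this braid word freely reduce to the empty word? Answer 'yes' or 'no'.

Gen 1 (s2): push. Stack: [s2]
Gen 2 (s1^-1): push. Stack: [s2 s1^-1]
Gen 3 (s2): push. Stack: [s2 s1^-1 s2]
Gen 4 (s1): push. Stack: [s2 s1^-1 s2 s1]
Gen 5 (s3^-1): push. Stack: [s2 s1^-1 s2 s1 s3^-1]
Gen 6 (s3): cancels prior s3^-1. Stack: [s2 s1^-1 s2 s1]
Gen 7 (s1^-1): cancels prior s1. Stack: [s2 s1^-1 s2]
Gen 8 (s2^-1): cancels prior s2. Stack: [s2 s1^-1]
Gen 9 (s1): cancels prior s1^-1. Stack: [s2]
Gen 10 (s2^-1): cancels prior s2. Stack: []
Reduced word: (empty)

Answer: yes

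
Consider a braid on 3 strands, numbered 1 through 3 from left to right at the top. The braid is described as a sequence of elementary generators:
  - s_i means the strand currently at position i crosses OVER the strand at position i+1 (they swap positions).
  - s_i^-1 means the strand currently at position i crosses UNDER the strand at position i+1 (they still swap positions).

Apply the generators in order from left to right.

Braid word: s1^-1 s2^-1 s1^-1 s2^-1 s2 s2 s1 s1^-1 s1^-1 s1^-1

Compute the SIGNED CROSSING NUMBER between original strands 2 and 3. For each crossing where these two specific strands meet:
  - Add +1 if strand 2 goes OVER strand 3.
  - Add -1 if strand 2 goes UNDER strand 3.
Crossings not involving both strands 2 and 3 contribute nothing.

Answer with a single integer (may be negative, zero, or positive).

Gen 1: crossing 1x2. Both 2&3? no. Sum: 0
Gen 2: crossing 1x3. Both 2&3? no. Sum: 0
Gen 3: 2 under 3. Both 2&3? yes. Contrib: -1. Sum: -1
Gen 4: crossing 2x1. Both 2&3? no. Sum: -1
Gen 5: crossing 1x2. Both 2&3? no. Sum: -1
Gen 6: crossing 2x1. Both 2&3? no. Sum: -1
Gen 7: crossing 3x1. Both 2&3? no. Sum: -1
Gen 8: crossing 1x3. Both 2&3? no. Sum: -1
Gen 9: crossing 3x1. Both 2&3? no. Sum: -1
Gen 10: crossing 1x3. Both 2&3? no. Sum: -1

Answer: -1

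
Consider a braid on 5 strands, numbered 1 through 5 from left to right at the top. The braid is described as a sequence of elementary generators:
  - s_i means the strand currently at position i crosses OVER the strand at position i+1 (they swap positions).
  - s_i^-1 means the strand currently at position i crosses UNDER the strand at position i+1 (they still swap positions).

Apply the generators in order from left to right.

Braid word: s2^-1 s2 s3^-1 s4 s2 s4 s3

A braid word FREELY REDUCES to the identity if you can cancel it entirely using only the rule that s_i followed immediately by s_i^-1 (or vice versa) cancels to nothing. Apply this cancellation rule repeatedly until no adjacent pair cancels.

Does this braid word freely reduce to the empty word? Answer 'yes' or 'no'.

Gen 1 (s2^-1): push. Stack: [s2^-1]
Gen 2 (s2): cancels prior s2^-1. Stack: []
Gen 3 (s3^-1): push. Stack: [s3^-1]
Gen 4 (s4): push. Stack: [s3^-1 s4]
Gen 5 (s2): push. Stack: [s3^-1 s4 s2]
Gen 6 (s4): push. Stack: [s3^-1 s4 s2 s4]
Gen 7 (s3): push. Stack: [s3^-1 s4 s2 s4 s3]
Reduced word: s3^-1 s4 s2 s4 s3

Answer: no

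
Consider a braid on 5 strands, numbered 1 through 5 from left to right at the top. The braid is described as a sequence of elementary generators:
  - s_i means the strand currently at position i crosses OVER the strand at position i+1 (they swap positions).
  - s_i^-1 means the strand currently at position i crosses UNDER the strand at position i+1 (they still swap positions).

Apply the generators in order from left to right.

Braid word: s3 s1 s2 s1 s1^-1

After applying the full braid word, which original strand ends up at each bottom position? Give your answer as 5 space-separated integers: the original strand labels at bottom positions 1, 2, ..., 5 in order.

Gen 1 (s3): strand 3 crosses over strand 4. Perm now: [1 2 4 3 5]
Gen 2 (s1): strand 1 crosses over strand 2. Perm now: [2 1 4 3 5]
Gen 3 (s2): strand 1 crosses over strand 4. Perm now: [2 4 1 3 5]
Gen 4 (s1): strand 2 crosses over strand 4. Perm now: [4 2 1 3 5]
Gen 5 (s1^-1): strand 4 crosses under strand 2. Perm now: [2 4 1 3 5]

Answer: 2 4 1 3 5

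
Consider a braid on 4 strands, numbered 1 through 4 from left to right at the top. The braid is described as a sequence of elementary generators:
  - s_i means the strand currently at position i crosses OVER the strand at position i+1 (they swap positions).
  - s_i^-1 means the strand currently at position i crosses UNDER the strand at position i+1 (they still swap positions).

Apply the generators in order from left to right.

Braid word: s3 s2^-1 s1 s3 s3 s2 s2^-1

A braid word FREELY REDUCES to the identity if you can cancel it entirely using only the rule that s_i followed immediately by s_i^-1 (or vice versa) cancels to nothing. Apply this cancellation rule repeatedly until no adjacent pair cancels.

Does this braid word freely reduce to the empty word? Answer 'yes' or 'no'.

Gen 1 (s3): push. Stack: [s3]
Gen 2 (s2^-1): push. Stack: [s3 s2^-1]
Gen 3 (s1): push. Stack: [s3 s2^-1 s1]
Gen 4 (s3): push. Stack: [s3 s2^-1 s1 s3]
Gen 5 (s3): push. Stack: [s3 s2^-1 s1 s3 s3]
Gen 6 (s2): push. Stack: [s3 s2^-1 s1 s3 s3 s2]
Gen 7 (s2^-1): cancels prior s2. Stack: [s3 s2^-1 s1 s3 s3]
Reduced word: s3 s2^-1 s1 s3 s3

Answer: no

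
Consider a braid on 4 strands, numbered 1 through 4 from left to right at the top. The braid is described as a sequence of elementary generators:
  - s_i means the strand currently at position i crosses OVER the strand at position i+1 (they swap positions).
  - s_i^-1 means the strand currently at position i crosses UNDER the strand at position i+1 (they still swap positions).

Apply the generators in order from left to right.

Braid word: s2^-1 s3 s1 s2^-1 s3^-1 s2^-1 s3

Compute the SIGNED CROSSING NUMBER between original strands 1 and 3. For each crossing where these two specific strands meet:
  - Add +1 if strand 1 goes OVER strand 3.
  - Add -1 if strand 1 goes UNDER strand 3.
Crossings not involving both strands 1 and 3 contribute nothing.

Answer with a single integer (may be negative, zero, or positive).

Answer: 1

Derivation:
Gen 1: crossing 2x3. Both 1&3? no. Sum: 0
Gen 2: crossing 2x4. Both 1&3? no. Sum: 0
Gen 3: 1 over 3. Both 1&3? yes. Contrib: +1. Sum: 1
Gen 4: crossing 1x4. Both 1&3? no. Sum: 1
Gen 5: crossing 1x2. Both 1&3? no. Sum: 1
Gen 6: crossing 4x2. Both 1&3? no. Sum: 1
Gen 7: crossing 4x1. Both 1&3? no. Sum: 1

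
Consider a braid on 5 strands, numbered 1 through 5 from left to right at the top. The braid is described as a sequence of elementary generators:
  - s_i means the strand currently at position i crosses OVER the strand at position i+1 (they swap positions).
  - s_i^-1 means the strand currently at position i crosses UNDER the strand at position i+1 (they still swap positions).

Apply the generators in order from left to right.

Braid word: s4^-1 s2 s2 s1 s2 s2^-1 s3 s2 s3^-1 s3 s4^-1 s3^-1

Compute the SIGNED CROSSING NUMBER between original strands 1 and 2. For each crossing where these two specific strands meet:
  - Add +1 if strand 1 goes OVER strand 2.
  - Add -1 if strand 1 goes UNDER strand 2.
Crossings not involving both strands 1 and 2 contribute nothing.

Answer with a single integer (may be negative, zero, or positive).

Answer: 1

Derivation:
Gen 1: crossing 4x5. Both 1&2? no. Sum: 0
Gen 2: crossing 2x3. Both 1&2? no. Sum: 0
Gen 3: crossing 3x2. Both 1&2? no. Sum: 0
Gen 4: 1 over 2. Both 1&2? yes. Contrib: +1. Sum: 1
Gen 5: crossing 1x3. Both 1&2? no. Sum: 1
Gen 6: crossing 3x1. Both 1&2? no. Sum: 1
Gen 7: crossing 3x5. Both 1&2? no. Sum: 1
Gen 8: crossing 1x5. Both 1&2? no. Sum: 1
Gen 9: crossing 1x3. Both 1&2? no. Sum: 1
Gen 10: crossing 3x1. Both 1&2? no. Sum: 1
Gen 11: crossing 3x4. Both 1&2? no. Sum: 1
Gen 12: crossing 1x4. Both 1&2? no. Sum: 1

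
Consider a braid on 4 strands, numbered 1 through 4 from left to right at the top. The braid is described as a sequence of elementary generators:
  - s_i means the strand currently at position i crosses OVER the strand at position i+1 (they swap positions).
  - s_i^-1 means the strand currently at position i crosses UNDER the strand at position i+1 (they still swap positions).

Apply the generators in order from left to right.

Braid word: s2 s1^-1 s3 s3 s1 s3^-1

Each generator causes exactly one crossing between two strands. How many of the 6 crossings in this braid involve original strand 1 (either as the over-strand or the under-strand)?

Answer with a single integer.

Gen 1: crossing 2x3. Involves strand 1? no. Count so far: 0
Gen 2: crossing 1x3. Involves strand 1? yes. Count so far: 1
Gen 3: crossing 2x4. Involves strand 1? no. Count so far: 1
Gen 4: crossing 4x2. Involves strand 1? no. Count so far: 1
Gen 5: crossing 3x1. Involves strand 1? yes. Count so far: 2
Gen 6: crossing 2x4. Involves strand 1? no. Count so far: 2

Answer: 2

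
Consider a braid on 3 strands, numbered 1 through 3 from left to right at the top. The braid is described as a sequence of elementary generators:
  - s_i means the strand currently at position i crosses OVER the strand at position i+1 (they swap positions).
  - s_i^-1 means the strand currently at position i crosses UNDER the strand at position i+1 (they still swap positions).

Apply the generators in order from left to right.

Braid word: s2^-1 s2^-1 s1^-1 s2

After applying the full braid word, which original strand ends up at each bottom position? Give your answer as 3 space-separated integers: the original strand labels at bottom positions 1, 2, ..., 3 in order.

Gen 1 (s2^-1): strand 2 crosses under strand 3. Perm now: [1 3 2]
Gen 2 (s2^-1): strand 3 crosses under strand 2. Perm now: [1 2 3]
Gen 3 (s1^-1): strand 1 crosses under strand 2. Perm now: [2 1 3]
Gen 4 (s2): strand 1 crosses over strand 3. Perm now: [2 3 1]

Answer: 2 3 1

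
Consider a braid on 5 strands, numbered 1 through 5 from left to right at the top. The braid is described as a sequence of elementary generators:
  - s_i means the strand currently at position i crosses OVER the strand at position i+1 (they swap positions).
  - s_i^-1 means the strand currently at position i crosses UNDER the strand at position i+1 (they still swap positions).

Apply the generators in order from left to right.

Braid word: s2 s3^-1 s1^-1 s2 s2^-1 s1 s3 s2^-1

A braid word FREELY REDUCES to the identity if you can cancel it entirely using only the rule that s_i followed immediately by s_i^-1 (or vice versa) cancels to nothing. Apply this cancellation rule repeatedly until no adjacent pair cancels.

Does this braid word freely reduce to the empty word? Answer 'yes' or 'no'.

Gen 1 (s2): push. Stack: [s2]
Gen 2 (s3^-1): push. Stack: [s2 s3^-1]
Gen 3 (s1^-1): push. Stack: [s2 s3^-1 s1^-1]
Gen 4 (s2): push. Stack: [s2 s3^-1 s1^-1 s2]
Gen 5 (s2^-1): cancels prior s2. Stack: [s2 s3^-1 s1^-1]
Gen 6 (s1): cancels prior s1^-1. Stack: [s2 s3^-1]
Gen 7 (s3): cancels prior s3^-1. Stack: [s2]
Gen 8 (s2^-1): cancels prior s2. Stack: []
Reduced word: (empty)

Answer: yes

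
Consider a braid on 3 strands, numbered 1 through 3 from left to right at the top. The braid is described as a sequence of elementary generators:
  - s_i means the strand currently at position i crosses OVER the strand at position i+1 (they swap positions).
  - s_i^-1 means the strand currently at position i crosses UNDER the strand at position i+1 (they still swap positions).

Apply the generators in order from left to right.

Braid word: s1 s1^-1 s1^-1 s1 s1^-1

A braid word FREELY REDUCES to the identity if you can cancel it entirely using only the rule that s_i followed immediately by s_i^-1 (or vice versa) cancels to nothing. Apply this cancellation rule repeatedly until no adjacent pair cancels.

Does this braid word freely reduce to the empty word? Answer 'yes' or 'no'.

Answer: no

Derivation:
Gen 1 (s1): push. Stack: [s1]
Gen 2 (s1^-1): cancels prior s1. Stack: []
Gen 3 (s1^-1): push. Stack: [s1^-1]
Gen 4 (s1): cancels prior s1^-1. Stack: []
Gen 5 (s1^-1): push. Stack: [s1^-1]
Reduced word: s1^-1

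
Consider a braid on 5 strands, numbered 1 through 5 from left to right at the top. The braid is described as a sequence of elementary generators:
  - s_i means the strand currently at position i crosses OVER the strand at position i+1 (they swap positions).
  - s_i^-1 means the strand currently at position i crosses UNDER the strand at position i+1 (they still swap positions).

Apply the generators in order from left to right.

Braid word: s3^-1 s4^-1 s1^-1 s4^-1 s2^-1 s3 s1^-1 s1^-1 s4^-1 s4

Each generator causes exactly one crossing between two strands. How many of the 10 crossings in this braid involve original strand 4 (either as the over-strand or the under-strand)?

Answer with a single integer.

Gen 1: crossing 3x4. Involves strand 4? yes. Count so far: 1
Gen 2: crossing 3x5. Involves strand 4? no. Count so far: 1
Gen 3: crossing 1x2. Involves strand 4? no. Count so far: 1
Gen 4: crossing 5x3. Involves strand 4? no. Count so far: 1
Gen 5: crossing 1x4. Involves strand 4? yes. Count so far: 2
Gen 6: crossing 1x3. Involves strand 4? no. Count so far: 2
Gen 7: crossing 2x4. Involves strand 4? yes. Count so far: 3
Gen 8: crossing 4x2. Involves strand 4? yes. Count so far: 4
Gen 9: crossing 1x5. Involves strand 4? no. Count so far: 4
Gen 10: crossing 5x1. Involves strand 4? no. Count so far: 4

Answer: 4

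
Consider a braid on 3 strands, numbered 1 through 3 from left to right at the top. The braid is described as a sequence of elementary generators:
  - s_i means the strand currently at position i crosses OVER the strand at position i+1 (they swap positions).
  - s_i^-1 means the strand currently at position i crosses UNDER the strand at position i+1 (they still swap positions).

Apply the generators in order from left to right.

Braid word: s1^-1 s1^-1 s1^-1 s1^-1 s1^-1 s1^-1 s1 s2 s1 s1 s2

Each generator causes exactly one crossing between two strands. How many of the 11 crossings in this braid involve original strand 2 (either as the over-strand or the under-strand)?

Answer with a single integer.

Gen 1: crossing 1x2. Involves strand 2? yes. Count so far: 1
Gen 2: crossing 2x1. Involves strand 2? yes. Count so far: 2
Gen 3: crossing 1x2. Involves strand 2? yes. Count so far: 3
Gen 4: crossing 2x1. Involves strand 2? yes. Count so far: 4
Gen 5: crossing 1x2. Involves strand 2? yes. Count so far: 5
Gen 6: crossing 2x1. Involves strand 2? yes. Count so far: 6
Gen 7: crossing 1x2. Involves strand 2? yes. Count so far: 7
Gen 8: crossing 1x3. Involves strand 2? no. Count so far: 7
Gen 9: crossing 2x3. Involves strand 2? yes. Count so far: 8
Gen 10: crossing 3x2. Involves strand 2? yes. Count so far: 9
Gen 11: crossing 3x1. Involves strand 2? no. Count so far: 9

Answer: 9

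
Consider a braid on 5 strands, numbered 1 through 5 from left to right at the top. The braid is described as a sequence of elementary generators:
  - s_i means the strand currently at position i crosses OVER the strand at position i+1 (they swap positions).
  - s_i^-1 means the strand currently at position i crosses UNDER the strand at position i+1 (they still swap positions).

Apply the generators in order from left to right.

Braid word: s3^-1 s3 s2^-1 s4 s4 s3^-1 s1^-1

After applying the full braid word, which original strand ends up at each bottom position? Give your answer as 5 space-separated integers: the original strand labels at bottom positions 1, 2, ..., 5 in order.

Gen 1 (s3^-1): strand 3 crosses under strand 4. Perm now: [1 2 4 3 5]
Gen 2 (s3): strand 4 crosses over strand 3. Perm now: [1 2 3 4 5]
Gen 3 (s2^-1): strand 2 crosses under strand 3. Perm now: [1 3 2 4 5]
Gen 4 (s4): strand 4 crosses over strand 5. Perm now: [1 3 2 5 4]
Gen 5 (s4): strand 5 crosses over strand 4. Perm now: [1 3 2 4 5]
Gen 6 (s3^-1): strand 2 crosses under strand 4. Perm now: [1 3 4 2 5]
Gen 7 (s1^-1): strand 1 crosses under strand 3. Perm now: [3 1 4 2 5]

Answer: 3 1 4 2 5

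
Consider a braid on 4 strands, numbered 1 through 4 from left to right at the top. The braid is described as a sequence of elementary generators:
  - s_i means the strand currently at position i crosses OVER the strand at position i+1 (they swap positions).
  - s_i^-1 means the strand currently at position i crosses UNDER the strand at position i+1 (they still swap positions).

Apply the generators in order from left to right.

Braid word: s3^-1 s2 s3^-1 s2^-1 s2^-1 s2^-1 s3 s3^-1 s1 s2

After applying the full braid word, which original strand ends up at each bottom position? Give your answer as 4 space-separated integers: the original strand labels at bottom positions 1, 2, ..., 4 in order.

Gen 1 (s3^-1): strand 3 crosses under strand 4. Perm now: [1 2 4 3]
Gen 2 (s2): strand 2 crosses over strand 4. Perm now: [1 4 2 3]
Gen 3 (s3^-1): strand 2 crosses under strand 3. Perm now: [1 4 3 2]
Gen 4 (s2^-1): strand 4 crosses under strand 3. Perm now: [1 3 4 2]
Gen 5 (s2^-1): strand 3 crosses under strand 4. Perm now: [1 4 3 2]
Gen 6 (s2^-1): strand 4 crosses under strand 3. Perm now: [1 3 4 2]
Gen 7 (s3): strand 4 crosses over strand 2. Perm now: [1 3 2 4]
Gen 8 (s3^-1): strand 2 crosses under strand 4. Perm now: [1 3 4 2]
Gen 9 (s1): strand 1 crosses over strand 3. Perm now: [3 1 4 2]
Gen 10 (s2): strand 1 crosses over strand 4. Perm now: [3 4 1 2]

Answer: 3 4 1 2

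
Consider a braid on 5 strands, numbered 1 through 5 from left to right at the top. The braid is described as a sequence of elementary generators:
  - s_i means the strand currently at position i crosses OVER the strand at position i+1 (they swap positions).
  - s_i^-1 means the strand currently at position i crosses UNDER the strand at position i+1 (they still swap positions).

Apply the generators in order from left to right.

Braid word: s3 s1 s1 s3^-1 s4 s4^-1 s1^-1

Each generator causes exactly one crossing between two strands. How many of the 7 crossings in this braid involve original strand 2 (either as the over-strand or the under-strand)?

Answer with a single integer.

Gen 1: crossing 3x4. Involves strand 2? no. Count so far: 0
Gen 2: crossing 1x2. Involves strand 2? yes. Count so far: 1
Gen 3: crossing 2x1. Involves strand 2? yes. Count so far: 2
Gen 4: crossing 4x3. Involves strand 2? no. Count so far: 2
Gen 5: crossing 4x5. Involves strand 2? no. Count so far: 2
Gen 6: crossing 5x4. Involves strand 2? no. Count so far: 2
Gen 7: crossing 1x2. Involves strand 2? yes. Count so far: 3

Answer: 3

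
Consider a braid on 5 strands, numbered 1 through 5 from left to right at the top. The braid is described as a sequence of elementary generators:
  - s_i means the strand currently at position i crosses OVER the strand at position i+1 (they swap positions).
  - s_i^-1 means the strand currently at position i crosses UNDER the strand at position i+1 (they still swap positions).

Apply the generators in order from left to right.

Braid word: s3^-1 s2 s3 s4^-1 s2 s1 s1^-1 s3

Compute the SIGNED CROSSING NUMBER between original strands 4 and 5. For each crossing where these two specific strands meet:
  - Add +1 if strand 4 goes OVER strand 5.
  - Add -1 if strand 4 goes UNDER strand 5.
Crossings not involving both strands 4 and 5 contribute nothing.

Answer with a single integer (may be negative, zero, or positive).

Answer: 1

Derivation:
Gen 1: crossing 3x4. Both 4&5? no. Sum: 0
Gen 2: crossing 2x4. Both 4&5? no. Sum: 0
Gen 3: crossing 2x3. Both 4&5? no. Sum: 0
Gen 4: crossing 2x5. Both 4&5? no. Sum: 0
Gen 5: crossing 4x3. Both 4&5? no. Sum: 0
Gen 6: crossing 1x3. Both 4&5? no. Sum: 0
Gen 7: crossing 3x1. Both 4&5? no. Sum: 0
Gen 8: 4 over 5. Both 4&5? yes. Contrib: +1. Sum: 1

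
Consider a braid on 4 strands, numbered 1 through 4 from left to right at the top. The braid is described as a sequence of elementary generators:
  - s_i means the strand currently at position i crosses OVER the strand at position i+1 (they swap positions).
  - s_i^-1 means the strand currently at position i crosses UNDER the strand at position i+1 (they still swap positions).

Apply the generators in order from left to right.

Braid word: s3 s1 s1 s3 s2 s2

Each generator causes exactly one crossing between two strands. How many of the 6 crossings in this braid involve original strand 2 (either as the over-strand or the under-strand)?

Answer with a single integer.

Gen 1: crossing 3x4. Involves strand 2? no. Count so far: 0
Gen 2: crossing 1x2. Involves strand 2? yes. Count so far: 1
Gen 3: crossing 2x1. Involves strand 2? yes. Count so far: 2
Gen 4: crossing 4x3. Involves strand 2? no. Count so far: 2
Gen 5: crossing 2x3. Involves strand 2? yes. Count so far: 3
Gen 6: crossing 3x2. Involves strand 2? yes. Count so far: 4

Answer: 4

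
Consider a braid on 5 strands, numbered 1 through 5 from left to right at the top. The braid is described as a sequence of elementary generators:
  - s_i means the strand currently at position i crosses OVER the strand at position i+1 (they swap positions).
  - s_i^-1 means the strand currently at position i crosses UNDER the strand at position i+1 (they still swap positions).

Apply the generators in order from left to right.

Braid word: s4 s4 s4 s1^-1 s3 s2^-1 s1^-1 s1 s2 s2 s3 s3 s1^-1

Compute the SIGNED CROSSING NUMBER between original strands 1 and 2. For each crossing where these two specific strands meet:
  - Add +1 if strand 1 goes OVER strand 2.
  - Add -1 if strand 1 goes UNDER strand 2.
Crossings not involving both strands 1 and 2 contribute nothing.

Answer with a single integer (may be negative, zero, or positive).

Gen 1: crossing 4x5. Both 1&2? no. Sum: 0
Gen 2: crossing 5x4. Both 1&2? no. Sum: 0
Gen 3: crossing 4x5. Both 1&2? no. Sum: 0
Gen 4: 1 under 2. Both 1&2? yes. Contrib: -1. Sum: -1
Gen 5: crossing 3x5. Both 1&2? no. Sum: -1
Gen 6: crossing 1x5. Both 1&2? no. Sum: -1
Gen 7: crossing 2x5. Both 1&2? no. Sum: -1
Gen 8: crossing 5x2. Both 1&2? no. Sum: -1
Gen 9: crossing 5x1. Both 1&2? no. Sum: -1
Gen 10: crossing 1x5. Both 1&2? no. Sum: -1
Gen 11: crossing 1x3. Both 1&2? no. Sum: -1
Gen 12: crossing 3x1. Both 1&2? no. Sum: -1
Gen 13: crossing 2x5. Both 1&2? no. Sum: -1

Answer: -1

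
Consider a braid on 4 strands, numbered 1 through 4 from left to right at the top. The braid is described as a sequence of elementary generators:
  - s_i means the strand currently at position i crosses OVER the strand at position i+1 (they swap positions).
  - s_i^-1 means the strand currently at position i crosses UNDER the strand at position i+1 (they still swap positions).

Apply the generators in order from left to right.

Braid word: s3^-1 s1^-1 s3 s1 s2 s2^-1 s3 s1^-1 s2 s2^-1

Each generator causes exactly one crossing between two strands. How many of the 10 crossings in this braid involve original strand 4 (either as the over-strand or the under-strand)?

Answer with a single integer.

Answer: 5

Derivation:
Gen 1: crossing 3x4. Involves strand 4? yes. Count so far: 1
Gen 2: crossing 1x2. Involves strand 4? no. Count so far: 1
Gen 3: crossing 4x3. Involves strand 4? yes. Count so far: 2
Gen 4: crossing 2x1. Involves strand 4? no. Count so far: 2
Gen 5: crossing 2x3. Involves strand 4? no. Count so far: 2
Gen 6: crossing 3x2. Involves strand 4? no. Count so far: 2
Gen 7: crossing 3x4. Involves strand 4? yes. Count so far: 3
Gen 8: crossing 1x2. Involves strand 4? no. Count so far: 3
Gen 9: crossing 1x4. Involves strand 4? yes. Count so far: 4
Gen 10: crossing 4x1. Involves strand 4? yes. Count so far: 5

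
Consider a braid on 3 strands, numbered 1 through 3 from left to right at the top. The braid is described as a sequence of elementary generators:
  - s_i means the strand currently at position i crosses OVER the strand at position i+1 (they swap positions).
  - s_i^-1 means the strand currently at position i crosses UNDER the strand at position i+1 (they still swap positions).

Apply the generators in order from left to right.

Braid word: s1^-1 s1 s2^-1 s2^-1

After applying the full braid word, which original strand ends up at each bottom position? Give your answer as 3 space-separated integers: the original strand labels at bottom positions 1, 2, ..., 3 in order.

Answer: 1 2 3

Derivation:
Gen 1 (s1^-1): strand 1 crosses under strand 2. Perm now: [2 1 3]
Gen 2 (s1): strand 2 crosses over strand 1. Perm now: [1 2 3]
Gen 3 (s2^-1): strand 2 crosses under strand 3. Perm now: [1 3 2]
Gen 4 (s2^-1): strand 3 crosses under strand 2. Perm now: [1 2 3]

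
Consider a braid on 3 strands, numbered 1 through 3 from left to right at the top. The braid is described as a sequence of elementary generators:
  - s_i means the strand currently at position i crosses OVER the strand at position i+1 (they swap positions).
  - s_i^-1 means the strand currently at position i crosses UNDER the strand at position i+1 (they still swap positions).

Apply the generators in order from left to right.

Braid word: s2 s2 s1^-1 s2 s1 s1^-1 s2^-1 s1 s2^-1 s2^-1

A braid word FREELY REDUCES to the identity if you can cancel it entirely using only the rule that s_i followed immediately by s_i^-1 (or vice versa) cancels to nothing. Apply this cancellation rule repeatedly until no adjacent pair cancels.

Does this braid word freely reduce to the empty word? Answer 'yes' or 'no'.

Gen 1 (s2): push. Stack: [s2]
Gen 2 (s2): push. Stack: [s2 s2]
Gen 3 (s1^-1): push. Stack: [s2 s2 s1^-1]
Gen 4 (s2): push. Stack: [s2 s2 s1^-1 s2]
Gen 5 (s1): push. Stack: [s2 s2 s1^-1 s2 s1]
Gen 6 (s1^-1): cancels prior s1. Stack: [s2 s2 s1^-1 s2]
Gen 7 (s2^-1): cancels prior s2. Stack: [s2 s2 s1^-1]
Gen 8 (s1): cancels prior s1^-1. Stack: [s2 s2]
Gen 9 (s2^-1): cancels prior s2. Stack: [s2]
Gen 10 (s2^-1): cancels prior s2. Stack: []
Reduced word: (empty)

Answer: yes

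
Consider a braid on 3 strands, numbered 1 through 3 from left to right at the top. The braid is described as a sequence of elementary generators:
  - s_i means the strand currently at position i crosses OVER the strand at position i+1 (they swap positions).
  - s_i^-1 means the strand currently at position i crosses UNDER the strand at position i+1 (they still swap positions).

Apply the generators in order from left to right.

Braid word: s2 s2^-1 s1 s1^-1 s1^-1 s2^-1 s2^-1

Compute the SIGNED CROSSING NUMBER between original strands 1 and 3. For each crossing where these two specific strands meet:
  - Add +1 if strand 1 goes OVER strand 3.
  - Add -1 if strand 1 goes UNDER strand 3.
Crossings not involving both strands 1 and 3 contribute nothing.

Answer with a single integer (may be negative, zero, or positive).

Answer: 0

Derivation:
Gen 1: crossing 2x3. Both 1&3? no. Sum: 0
Gen 2: crossing 3x2. Both 1&3? no. Sum: 0
Gen 3: crossing 1x2. Both 1&3? no. Sum: 0
Gen 4: crossing 2x1. Both 1&3? no. Sum: 0
Gen 5: crossing 1x2. Both 1&3? no. Sum: 0
Gen 6: 1 under 3. Both 1&3? yes. Contrib: -1. Sum: -1
Gen 7: 3 under 1. Both 1&3? yes. Contrib: +1. Sum: 0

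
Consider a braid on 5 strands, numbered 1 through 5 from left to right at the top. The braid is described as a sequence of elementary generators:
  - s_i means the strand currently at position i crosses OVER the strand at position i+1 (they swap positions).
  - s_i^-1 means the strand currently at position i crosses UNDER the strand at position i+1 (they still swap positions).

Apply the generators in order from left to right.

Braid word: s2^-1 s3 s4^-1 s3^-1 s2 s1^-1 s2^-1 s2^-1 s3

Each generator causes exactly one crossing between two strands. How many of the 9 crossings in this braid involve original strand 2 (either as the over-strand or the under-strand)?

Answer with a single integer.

Answer: 3

Derivation:
Gen 1: crossing 2x3. Involves strand 2? yes. Count so far: 1
Gen 2: crossing 2x4. Involves strand 2? yes. Count so far: 2
Gen 3: crossing 2x5. Involves strand 2? yes. Count so far: 3
Gen 4: crossing 4x5. Involves strand 2? no. Count so far: 3
Gen 5: crossing 3x5. Involves strand 2? no. Count so far: 3
Gen 6: crossing 1x5. Involves strand 2? no. Count so far: 3
Gen 7: crossing 1x3. Involves strand 2? no. Count so far: 3
Gen 8: crossing 3x1. Involves strand 2? no. Count so far: 3
Gen 9: crossing 3x4. Involves strand 2? no. Count so far: 3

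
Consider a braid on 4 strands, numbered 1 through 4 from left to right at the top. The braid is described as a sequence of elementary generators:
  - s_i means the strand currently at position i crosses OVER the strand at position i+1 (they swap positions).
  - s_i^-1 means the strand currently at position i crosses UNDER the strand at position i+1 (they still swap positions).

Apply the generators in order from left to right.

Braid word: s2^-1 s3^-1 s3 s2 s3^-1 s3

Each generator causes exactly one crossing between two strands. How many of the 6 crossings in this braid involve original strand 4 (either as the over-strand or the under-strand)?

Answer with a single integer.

Answer: 4

Derivation:
Gen 1: crossing 2x3. Involves strand 4? no. Count so far: 0
Gen 2: crossing 2x4. Involves strand 4? yes. Count so far: 1
Gen 3: crossing 4x2. Involves strand 4? yes. Count so far: 2
Gen 4: crossing 3x2. Involves strand 4? no. Count so far: 2
Gen 5: crossing 3x4. Involves strand 4? yes. Count so far: 3
Gen 6: crossing 4x3. Involves strand 4? yes. Count so far: 4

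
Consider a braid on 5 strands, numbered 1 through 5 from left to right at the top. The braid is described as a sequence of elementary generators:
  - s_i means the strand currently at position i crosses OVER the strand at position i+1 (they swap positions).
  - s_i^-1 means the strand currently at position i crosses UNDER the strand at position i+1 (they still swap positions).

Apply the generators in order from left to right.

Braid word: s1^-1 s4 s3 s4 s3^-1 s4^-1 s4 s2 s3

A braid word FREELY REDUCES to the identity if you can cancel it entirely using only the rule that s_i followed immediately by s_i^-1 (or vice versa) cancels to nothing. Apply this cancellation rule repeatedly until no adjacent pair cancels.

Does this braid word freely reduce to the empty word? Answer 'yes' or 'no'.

Gen 1 (s1^-1): push. Stack: [s1^-1]
Gen 2 (s4): push. Stack: [s1^-1 s4]
Gen 3 (s3): push. Stack: [s1^-1 s4 s3]
Gen 4 (s4): push. Stack: [s1^-1 s4 s3 s4]
Gen 5 (s3^-1): push. Stack: [s1^-1 s4 s3 s4 s3^-1]
Gen 6 (s4^-1): push. Stack: [s1^-1 s4 s3 s4 s3^-1 s4^-1]
Gen 7 (s4): cancels prior s4^-1. Stack: [s1^-1 s4 s3 s4 s3^-1]
Gen 8 (s2): push. Stack: [s1^-1 s4 s3 s4 s3^-1 s2]
Gen 9 (s3): push. Stack: [s1^-1 s4 s3 s4 s3^-1 s2 s3]
Reduced word: s1^-1 s4 s3 s4 s3^-1 s2 s3

Answer: no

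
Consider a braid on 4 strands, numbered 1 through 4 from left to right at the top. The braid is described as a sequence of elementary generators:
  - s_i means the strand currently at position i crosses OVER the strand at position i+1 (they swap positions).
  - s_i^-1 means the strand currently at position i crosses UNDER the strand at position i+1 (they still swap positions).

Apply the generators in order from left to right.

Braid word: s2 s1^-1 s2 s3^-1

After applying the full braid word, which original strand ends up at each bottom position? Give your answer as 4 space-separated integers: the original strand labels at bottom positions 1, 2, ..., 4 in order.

Answer: 3 2 4 1

Derivation:
Gen 1 (s2): strand 2 crosses over strand 3. Perm now: [1 3 2 4]
Gen 2 (s1^-1): strand 1 crosses under strand 3. Perm now: [3 1 2 4]
Gen 3 (s2): strand 1 crosses over strand 2. Perm now: [3 2 1 4]
Gen 4 (s3^-1): strand 1 crosses under strand 4. Perm now: [3 2 4 1]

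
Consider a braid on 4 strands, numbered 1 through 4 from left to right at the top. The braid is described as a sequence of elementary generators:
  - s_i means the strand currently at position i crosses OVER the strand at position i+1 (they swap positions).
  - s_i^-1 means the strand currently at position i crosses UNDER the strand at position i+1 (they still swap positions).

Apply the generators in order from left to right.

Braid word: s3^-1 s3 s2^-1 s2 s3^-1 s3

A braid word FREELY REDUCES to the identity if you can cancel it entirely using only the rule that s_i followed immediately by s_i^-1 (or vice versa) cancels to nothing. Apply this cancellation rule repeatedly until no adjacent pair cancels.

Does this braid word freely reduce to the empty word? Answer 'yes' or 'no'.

Answer: yes

Derivation:
Gen 1 (s3^-1): push. Stack: [s3^-1]
Gen 2 (s3): cancels prior s3^-1. Stack: []
Gen 3 (s2^-1): push. Stack: [s2^-1]
Gen 4 (s2): cancels prior s2^-1. Stack: []
Gen 5 (s3^-1): push. Stack: [s3^-1]
Gen 6 (s3): cancels prior s3^-1. Stack: []
Reduced word: (empty)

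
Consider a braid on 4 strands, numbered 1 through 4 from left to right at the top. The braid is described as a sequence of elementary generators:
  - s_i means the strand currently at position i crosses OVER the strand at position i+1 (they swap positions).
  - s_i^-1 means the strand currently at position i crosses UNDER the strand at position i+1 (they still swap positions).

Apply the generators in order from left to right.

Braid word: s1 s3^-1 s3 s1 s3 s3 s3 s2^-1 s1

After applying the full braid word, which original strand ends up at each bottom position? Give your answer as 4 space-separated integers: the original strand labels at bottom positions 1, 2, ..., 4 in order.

Gen 1 (s1): strand 1 crosses over strand 2. Perm now: [2 1 3 4]
Gen 2 (s3^-1): strand 3 crosses under strand 4. Perm now: [2 1 4 3]
Gen 3 (s3): strand 4 crosses over strand 3. Perm now: [2 1 3 4]
Gen 4 (s1): strand 2 crosses over strand 1. Perm now: [1 2 3 4]
Gen 5 (s3): strand 3 crosses over strand 4. Perm now: [1 2 4 3]
Gen 6 (s3): strand 4 crosses over strand 3. Perm now: [1 2 3 4]
Gen 7 (s3): strand 3 crosses over strand 4. Perm now: [1 2 4 3]
Gen 8 (s2^-1): strand 2 crosses under strand 4. Perm now: [1 4 2 3]
Gen 9 (s1): strand 1 crosses over strand 4. Perm now: [4 1 2 3]

Answer: 4 1 2 3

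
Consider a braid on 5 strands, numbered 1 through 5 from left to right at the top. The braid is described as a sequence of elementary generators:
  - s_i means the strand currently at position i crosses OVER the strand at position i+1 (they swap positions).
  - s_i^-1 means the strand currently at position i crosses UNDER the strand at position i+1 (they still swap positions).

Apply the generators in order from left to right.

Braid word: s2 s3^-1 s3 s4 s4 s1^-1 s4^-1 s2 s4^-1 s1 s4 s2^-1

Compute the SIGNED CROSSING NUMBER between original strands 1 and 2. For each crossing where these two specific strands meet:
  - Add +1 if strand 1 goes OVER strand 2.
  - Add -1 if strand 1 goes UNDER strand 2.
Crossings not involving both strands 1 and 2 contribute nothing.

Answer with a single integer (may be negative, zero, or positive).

Answer: 1

Derivation:
Gen 1: crossing 2x3. Both 1&2? no. Sum: 0
Gen 2: crossing 2x4. Both 1&2? no. Sum: 0
Gen 3: crossing 4x2. Both 1&2? no. Sum: 0
Gen 4: crossing 4x5. Both 1&2? no. Sum: 0
Gen 5: crossing 5x4. Both 1&2? no. Sum: 0
Gen 6: crossing 1x3. Both 1&2? no. Sum: 0
Gen 7: crossing 4x5. Both 1&2? no. Sum: 0
Gen 8: 1 over 2. Both 1&2? yes. Contrib: +1. Sum: 1
Gen 9: crossing 5x4. Both 1&2? no. Sum: 1
Gen 10: crossing 3x2. Both 1&2? no. Sum: 1
Gen 11: crossing 4x5. Both 1&2? no. Sum: 1
Gen 12: crossing 3x1. Both 1&2? no. Sum: 1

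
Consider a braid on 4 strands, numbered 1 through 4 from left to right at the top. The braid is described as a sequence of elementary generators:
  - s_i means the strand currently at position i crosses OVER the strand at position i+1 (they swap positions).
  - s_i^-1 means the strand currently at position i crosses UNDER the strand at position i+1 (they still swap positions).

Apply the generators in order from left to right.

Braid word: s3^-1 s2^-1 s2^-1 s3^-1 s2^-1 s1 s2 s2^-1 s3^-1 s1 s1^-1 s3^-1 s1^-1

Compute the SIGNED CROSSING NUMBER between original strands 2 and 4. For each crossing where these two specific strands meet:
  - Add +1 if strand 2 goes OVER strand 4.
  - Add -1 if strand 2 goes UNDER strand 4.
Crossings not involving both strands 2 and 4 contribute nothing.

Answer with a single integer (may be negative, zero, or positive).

Gen 1: crossing 3x4. Both 2&4? no. Sum: 0
Gen 2: 2 under 4. Both 2&4? yes. Contrib: -1. Sum: -1
Gen 3: 4 under 2. Both 2&4? yes. Contrib: +1. Sum: 0
Gen 4: crossing 4x3. Both 2&4? no. Sum: 0
Gen 5: crossing 2x3. Both 2&4? no. Sum: 0
Gen 6: crossing 1x3. Both 2&4? no. Sum: 0
Gen 7: crossing 1x2. Both 2&4? no. Sum: 0
Gen 8: crossing 2x1. Both 2&4? no. Sum: 0
Gen 9: 2 under 4. Both 2&4? yes. Contrib: -1. Sum: -1
Gen 10: crossing 3x1. Both 2&4? no. Sum: -1
Gen 11: crossing 1x3. Both 2&4? no. Sum: -1
Gen 12: 4 under 2. Both 2&4? yes. Contrib: +1. Sum: 0
Gen 13: crossing 3x1. Both 2&4? no. Sum: 0

Answer: 0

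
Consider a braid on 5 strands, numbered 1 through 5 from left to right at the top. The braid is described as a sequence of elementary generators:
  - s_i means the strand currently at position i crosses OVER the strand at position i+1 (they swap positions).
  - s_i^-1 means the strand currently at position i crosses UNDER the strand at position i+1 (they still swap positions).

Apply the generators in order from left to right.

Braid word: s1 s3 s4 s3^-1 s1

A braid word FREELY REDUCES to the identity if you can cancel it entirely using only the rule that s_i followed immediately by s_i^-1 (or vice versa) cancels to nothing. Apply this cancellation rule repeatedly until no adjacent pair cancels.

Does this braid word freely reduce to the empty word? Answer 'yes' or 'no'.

Gen 1 (s1): push. Stack: [s1]
Gen 2 (s3): push. Stack: [s1 s3]
Gen 3 (s4): push. Stack: [s1 s3 s4]
Gen 4 (s3^-1): push. Stack: [s1 s3 s4 s3^-1]
Gen 5 (s1): push. Stack: [s1 s3 s4 s3^-1 s1]
Reduced word: s1 s3 s4 s3^-1 s1

Answer: no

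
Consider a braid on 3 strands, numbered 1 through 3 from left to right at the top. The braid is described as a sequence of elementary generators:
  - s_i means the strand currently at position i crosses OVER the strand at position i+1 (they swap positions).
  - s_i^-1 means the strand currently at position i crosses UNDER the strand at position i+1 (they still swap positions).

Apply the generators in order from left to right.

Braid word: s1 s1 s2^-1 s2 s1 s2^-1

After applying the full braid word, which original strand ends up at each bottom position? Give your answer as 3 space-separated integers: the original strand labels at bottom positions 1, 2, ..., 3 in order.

Gen 1 (s1): strand 1 crosses over strand 2. Perm now: [2 1 3]
Gen 2 (s1): strand 2 crosses over strand 1. Perm now: [1 2 3]
Gen 3 (s2^-1): strand 2 crosses under strand 3. Perm now: [1 3 2]
Gen 4 (s2): strand 3 crosses over strand 2. Perm now: [1 2 3]
Gen 5 (s1): strand 1 crosses over strand 2. Perm now: [2 1 3]
Gen 6 (s2^-1): strand 1 crosses under strand 3. Perm now: [2 3 1]

Answer: 2 3 1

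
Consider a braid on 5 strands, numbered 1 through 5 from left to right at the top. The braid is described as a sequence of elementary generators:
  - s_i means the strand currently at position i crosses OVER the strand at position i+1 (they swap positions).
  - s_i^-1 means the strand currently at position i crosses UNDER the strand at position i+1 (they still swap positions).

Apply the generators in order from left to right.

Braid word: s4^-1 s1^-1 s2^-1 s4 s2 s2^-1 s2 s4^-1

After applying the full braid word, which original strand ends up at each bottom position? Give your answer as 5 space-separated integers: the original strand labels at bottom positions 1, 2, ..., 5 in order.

Gen 1 (s4^-1): strand 4 crosses under strand 5. Perm now: [1 2 3 5 4]
Gen 2 (s1^-1): strand 1 crosses under strand 2. Perm now: [2 1 3 5 4]
Gen 3 (s2^-1): strand 1 crosses under strand 3. Perm now: [2 3 1 5 4]
Gen 4 (s4): strand 5 crosses over strand 4. Perm now: [2 3 1 4 5]
Gen 5 (s2): strand 3 crosses over strand 1. Perm now: [2 1 3 4 5]
Gen 6 (s2^-1): strand 1 crosses under strand 3. Perm now: [2 3 1 4 5]
Gen 7 (s2): strand 3 crosses over strand 1. Perm now: [2 1 3 4 5]
Gen 8 (s4^-1): strand 4 crosses under strand 5. Perm now: [2 1 3 5 4]

Answer: 2 1 3 5 4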